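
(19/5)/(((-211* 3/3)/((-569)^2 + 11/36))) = -221452733/37980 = -5830.77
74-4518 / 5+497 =-1663 / 5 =-332.60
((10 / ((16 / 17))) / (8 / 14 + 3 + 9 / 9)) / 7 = 85 / 256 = 0.33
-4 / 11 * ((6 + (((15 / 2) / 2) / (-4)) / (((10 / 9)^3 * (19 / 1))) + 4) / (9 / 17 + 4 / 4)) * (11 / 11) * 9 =-7129953 / 334400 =-21.32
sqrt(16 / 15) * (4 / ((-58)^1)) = -0.07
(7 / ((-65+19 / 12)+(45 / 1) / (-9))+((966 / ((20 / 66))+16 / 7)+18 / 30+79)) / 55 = 93951479 / 1580425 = 59.45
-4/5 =-0.80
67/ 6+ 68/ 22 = 941/ 66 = 14.26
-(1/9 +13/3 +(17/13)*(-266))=40178/117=343.40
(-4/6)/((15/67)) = -134/45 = -2.98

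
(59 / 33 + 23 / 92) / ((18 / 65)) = 17485 / 2376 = 7.36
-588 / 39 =-196 / 13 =-15.08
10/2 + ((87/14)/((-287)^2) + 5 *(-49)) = -276759753/1153166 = -240.00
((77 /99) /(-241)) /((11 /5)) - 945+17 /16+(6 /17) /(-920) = -704470923643 /746309520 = -943.94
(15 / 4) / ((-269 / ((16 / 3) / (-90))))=2 / 2421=0.00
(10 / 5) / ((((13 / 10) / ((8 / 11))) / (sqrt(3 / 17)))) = 160* sqrt(51) / 2431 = 0.47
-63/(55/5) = -63/11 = -5.73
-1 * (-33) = 33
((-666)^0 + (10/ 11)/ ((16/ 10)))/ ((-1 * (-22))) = 69/ 968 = 0.07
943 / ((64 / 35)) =33005 / 64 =515.70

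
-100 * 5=-500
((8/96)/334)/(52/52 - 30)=-1/116232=-0.00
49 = 49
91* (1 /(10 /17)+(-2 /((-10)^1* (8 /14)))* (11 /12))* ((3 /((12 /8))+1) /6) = 8827 /96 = 91.95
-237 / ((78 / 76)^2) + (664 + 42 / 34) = 3794371 / 8619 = 440.23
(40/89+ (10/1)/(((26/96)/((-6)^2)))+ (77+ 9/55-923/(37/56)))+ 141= 355224711/2354495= 150.87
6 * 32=192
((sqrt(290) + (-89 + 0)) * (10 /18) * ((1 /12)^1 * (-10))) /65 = 445 /702 - 5 * sqrt(290) /702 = 0.51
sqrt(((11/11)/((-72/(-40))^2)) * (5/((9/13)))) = 5 * sqrt(65)/27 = 1.49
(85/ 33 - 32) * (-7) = 6797/ 33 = 205.97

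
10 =10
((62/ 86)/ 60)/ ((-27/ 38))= -589/ 34830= -0.02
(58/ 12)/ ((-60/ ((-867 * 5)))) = 8381/ 24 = 349.21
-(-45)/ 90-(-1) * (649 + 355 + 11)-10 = 2011/ 2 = 1005.50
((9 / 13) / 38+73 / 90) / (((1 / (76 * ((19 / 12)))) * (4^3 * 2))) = 87571 / 112320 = 0.78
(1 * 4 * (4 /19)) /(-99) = -0.01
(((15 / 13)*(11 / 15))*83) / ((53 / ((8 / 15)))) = 7304 / 10335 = 0.71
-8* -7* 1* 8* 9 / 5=4032 / 5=806.40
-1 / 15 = -0.07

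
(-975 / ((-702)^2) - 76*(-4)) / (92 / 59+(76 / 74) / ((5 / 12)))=41927996885 / 555023664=75.54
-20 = -20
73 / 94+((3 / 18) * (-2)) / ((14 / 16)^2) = 0.34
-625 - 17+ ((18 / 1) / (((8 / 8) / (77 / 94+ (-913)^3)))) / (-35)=643845971679 / 1645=391395727.46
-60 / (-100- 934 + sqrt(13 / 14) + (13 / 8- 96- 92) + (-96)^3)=1920 * sqrt(182) / 351643576884191 + 23814507360 / 351643576884191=0.00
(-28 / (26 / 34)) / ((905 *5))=-476 / 58825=-0.01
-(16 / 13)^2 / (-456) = 32 / 9633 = 0.00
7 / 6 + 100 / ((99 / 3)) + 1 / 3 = 299 / 66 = 4.53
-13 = -13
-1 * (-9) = 9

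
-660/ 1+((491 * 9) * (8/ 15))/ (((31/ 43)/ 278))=140763636/ 155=908152.49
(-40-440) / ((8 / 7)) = -420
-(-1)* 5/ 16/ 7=5/ 112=0.04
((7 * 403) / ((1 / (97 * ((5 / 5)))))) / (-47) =-273637 / 47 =-5822.06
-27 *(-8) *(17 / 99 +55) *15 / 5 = 393264 / 11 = 35751.27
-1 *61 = -61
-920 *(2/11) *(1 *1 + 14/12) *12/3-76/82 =-1962694/1353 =-1450.62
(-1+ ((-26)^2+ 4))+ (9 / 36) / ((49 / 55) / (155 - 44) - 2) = 33023171 / 48644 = 678.87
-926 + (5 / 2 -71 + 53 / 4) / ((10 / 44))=-11691 / 10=-1169.10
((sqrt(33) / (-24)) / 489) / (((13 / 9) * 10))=-0.00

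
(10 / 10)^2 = 1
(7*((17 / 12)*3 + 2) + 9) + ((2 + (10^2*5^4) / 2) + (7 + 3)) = 125259 / 4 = 31314.75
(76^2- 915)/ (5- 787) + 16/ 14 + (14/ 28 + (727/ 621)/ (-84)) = -4067867/ 886788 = -4.59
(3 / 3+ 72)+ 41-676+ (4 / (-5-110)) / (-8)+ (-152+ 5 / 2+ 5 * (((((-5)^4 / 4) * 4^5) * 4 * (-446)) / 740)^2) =743937121275.36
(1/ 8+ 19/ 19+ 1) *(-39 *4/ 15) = -221/ 10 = -22.10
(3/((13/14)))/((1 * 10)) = 21/65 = 0.32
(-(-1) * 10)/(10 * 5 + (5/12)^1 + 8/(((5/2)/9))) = 600/4753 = 0.13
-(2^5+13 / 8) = -269 / 8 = -33.62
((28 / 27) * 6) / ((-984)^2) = 7 / 1089288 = 0.00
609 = 609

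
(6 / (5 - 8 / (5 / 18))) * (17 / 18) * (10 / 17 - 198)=16780 / 357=47.00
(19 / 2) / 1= 19 / 2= 9.50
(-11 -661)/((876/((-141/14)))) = 7.73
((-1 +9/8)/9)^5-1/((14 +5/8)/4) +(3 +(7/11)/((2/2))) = 930480390287/276693221376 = 3.36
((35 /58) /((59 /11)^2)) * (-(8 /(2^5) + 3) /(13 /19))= -80465 /807592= -0.10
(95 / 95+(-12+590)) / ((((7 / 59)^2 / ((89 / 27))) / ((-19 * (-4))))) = 4544278412 / 441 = 10304486.20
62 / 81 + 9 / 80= 0.88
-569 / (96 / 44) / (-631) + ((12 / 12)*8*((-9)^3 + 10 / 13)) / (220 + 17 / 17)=-1128963877 / 43508712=-25.95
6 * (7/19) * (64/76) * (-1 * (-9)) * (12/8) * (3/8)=3402/361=9.42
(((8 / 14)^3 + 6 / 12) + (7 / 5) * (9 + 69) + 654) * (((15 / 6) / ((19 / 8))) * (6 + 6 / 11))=377298864 / 71687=5263.14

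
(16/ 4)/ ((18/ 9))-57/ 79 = 1.28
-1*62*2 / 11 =-11.27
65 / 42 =1.55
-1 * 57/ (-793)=57/ 793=0.07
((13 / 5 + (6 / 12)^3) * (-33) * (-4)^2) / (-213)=2398 / 355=6.75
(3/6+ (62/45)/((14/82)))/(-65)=-5399/40950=-0.13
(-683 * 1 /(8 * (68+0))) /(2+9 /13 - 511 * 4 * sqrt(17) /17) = 44395 /3227658784+8426171 * sqrt(17) /13717549832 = 0.00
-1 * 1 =-1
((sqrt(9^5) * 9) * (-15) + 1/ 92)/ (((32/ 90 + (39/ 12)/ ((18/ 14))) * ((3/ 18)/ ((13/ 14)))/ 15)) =-26483467725/ 27853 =-950829.99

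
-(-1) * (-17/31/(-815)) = 17/25265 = 0.00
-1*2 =-2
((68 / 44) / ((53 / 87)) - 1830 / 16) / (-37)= 521613 / 172568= 3.02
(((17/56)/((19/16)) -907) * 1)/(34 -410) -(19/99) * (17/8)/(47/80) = 8502383/4950792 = 1.72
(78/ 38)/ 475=39/ 9025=0.00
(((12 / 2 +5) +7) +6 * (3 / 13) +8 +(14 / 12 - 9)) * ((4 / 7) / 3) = 3050 / 819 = 3.72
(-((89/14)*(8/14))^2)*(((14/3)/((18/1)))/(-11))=31684/101871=0.31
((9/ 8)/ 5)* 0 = 0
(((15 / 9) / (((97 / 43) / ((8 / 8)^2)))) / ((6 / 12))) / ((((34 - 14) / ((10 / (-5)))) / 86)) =-3698 / 291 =-12.71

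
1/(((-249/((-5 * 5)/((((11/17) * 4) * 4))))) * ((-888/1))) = -425/38915712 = -0.00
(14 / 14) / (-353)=-1 / 353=-0.00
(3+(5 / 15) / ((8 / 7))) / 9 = 79 / 216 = 0.37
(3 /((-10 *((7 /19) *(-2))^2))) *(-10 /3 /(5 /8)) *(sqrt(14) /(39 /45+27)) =57 *sqrt(14) /539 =0.40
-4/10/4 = -0.10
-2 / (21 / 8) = -16 / 21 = -0.76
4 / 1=4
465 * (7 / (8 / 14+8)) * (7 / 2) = 10633 / 8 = 1329.12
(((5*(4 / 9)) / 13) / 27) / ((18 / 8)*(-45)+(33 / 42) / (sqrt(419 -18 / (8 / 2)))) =-0.00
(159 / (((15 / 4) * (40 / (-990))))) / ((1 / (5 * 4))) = -20988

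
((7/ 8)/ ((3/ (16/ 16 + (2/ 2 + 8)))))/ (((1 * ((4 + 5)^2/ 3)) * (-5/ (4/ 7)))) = -1/ 81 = -0.01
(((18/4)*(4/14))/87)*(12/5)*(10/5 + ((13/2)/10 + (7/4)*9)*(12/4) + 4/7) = 65232/35525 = 1.84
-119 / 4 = -29.75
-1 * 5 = -5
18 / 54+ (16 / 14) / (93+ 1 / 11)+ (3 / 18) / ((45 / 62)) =69581 / 120960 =0.58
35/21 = 5/3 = 1.67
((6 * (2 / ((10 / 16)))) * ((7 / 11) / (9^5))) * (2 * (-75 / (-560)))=4 / 72171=0.00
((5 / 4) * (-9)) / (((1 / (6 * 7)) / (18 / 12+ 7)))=-16065 / 4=-4016.25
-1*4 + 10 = 6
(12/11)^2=144/121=1.19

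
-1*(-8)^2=-64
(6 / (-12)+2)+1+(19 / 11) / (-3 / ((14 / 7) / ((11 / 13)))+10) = 13473 / 4994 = 2.70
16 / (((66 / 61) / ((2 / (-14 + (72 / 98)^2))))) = -1171688 / 533247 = -2.20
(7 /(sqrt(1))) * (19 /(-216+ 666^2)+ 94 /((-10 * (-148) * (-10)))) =-7243733 /164035800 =-0.04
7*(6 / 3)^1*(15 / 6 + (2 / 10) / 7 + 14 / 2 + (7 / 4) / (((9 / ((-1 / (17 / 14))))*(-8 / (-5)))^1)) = 807833 / 6120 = 132.00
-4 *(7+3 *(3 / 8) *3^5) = -2243 / 2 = -1121.50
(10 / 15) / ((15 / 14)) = 28 / 45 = 0.62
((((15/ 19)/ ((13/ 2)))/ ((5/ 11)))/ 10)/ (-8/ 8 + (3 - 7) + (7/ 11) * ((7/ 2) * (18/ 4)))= 1452/ 272935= 0.01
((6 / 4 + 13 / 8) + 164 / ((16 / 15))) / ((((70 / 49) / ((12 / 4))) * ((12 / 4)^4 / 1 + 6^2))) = 1757 / 624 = 2.82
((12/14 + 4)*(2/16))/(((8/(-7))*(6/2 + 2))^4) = 0.00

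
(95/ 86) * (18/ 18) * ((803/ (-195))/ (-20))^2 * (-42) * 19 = -1629432343/ 43602000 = -37.37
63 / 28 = 9 / 4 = 2.25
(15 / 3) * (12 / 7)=60 / 7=8.57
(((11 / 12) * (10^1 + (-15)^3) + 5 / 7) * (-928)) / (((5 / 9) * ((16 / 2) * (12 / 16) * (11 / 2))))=12019688 / 77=156099.84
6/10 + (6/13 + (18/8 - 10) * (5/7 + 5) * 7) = -20081/65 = -308.94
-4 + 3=-1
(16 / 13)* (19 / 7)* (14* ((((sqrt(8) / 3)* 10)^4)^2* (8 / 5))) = 398458880000000 / 85293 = 4671648083.66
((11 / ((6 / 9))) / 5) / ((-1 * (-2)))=33 / 20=1.65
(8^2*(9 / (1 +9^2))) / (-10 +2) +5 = 169 / 41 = 4.12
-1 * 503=-503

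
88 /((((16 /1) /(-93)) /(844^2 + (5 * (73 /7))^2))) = -35843555847 /98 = -365750569.87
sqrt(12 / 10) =sqrt(30) / 5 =1.10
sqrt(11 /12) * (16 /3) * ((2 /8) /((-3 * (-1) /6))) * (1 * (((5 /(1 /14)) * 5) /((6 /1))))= 700 * sqrt(33) /27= 148.93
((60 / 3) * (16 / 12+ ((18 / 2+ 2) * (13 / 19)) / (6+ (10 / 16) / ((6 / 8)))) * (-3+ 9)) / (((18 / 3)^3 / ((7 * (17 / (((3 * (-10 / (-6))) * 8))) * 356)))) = 30131395 / 21033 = 1432.58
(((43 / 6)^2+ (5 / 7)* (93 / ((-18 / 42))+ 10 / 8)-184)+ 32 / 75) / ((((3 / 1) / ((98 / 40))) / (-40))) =6313342 / 675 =9353.10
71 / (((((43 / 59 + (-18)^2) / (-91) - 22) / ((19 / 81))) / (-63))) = 7242781 / 176499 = 41.04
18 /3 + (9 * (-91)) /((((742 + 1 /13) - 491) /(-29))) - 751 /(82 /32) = -8585999 /44608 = -192.48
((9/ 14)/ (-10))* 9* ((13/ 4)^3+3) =-193509/ 8960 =-21.60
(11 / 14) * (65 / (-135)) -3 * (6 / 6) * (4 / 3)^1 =-1655 / 378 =-4.38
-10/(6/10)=-50/3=-16.67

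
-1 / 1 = -1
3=3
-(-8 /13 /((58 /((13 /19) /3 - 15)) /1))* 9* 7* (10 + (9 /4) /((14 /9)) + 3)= -1021767 /7163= -142.65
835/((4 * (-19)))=-10.99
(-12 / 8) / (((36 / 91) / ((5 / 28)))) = -65 / 96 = -0.68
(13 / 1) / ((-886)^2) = 13 / 784996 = 0.00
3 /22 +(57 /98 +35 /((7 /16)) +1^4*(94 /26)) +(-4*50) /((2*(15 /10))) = 17.67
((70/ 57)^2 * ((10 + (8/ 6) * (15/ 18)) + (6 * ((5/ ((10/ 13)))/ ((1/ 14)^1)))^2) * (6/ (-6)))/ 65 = -2629481120/ 380133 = -6917.27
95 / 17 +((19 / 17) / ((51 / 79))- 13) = -4925 / 867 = -5.68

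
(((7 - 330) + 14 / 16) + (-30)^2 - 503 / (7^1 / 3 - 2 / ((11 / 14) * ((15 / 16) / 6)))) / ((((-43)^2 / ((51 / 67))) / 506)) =145942336287 / 1141210196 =127.88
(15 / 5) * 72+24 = 240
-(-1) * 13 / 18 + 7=139 / 18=7.72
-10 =-10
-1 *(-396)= 396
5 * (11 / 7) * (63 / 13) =495 / 13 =38.08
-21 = -21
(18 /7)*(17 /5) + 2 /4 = 647 /70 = 9.24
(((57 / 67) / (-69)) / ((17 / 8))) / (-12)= 0.00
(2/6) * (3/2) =1/2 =0.50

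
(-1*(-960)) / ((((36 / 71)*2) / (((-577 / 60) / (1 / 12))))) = -327736 / 3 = -109245.33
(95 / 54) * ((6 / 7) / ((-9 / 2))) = -190 / 567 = -0.34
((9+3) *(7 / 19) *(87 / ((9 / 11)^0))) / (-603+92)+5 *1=5891 / 1387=4.25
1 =1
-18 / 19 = -0.95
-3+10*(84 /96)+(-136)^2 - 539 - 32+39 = 71879 /4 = 17969.75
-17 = -17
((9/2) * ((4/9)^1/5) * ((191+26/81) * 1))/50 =1.53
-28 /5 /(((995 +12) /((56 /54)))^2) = -21952 /3696208605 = -0.00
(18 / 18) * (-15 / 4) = -15 / 4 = -3.75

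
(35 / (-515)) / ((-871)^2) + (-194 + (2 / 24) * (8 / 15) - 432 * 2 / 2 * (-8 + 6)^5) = 47927339386781 / 3516301035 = 13630.04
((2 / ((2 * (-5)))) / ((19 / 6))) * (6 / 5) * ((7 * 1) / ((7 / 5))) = -36 / 95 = -0.38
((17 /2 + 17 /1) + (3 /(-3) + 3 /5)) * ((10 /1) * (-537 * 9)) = -1213083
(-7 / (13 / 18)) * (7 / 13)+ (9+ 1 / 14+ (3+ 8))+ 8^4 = 9726277 / 2366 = 4110.85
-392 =-392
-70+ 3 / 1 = -67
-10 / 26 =-5 / 13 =-0.38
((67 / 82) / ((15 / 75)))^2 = 112225 / 6724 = 16.69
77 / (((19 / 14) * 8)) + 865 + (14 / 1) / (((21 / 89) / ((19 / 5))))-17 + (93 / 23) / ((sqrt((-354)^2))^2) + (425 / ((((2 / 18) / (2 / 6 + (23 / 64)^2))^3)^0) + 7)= 34513498729 / 22817955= 1512.56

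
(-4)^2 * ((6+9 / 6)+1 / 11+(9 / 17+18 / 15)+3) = 184312 / 935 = 197.13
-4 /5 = -0.80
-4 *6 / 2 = -12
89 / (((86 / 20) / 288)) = 256320 / 43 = 5960.93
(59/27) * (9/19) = 59/57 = 1.04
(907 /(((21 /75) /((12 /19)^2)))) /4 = 816300 /2527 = 323.03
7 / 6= 1.17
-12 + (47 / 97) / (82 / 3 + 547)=-2005431 / 167131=-12.00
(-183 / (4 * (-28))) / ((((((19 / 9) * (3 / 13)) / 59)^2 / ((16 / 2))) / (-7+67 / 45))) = -13349453988 / 12635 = -1056545.63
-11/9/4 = -11/36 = -0.31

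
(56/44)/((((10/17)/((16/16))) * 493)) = 7/1595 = 0.00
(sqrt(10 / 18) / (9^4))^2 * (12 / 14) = 10 / 903981141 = 0.00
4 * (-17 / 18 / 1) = -34 / 9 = -3.78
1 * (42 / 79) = 42 / 79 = 0.53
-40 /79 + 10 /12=155 /474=0.33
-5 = -5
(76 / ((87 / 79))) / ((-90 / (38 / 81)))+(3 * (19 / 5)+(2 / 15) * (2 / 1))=11.31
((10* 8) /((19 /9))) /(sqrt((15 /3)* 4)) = 72* sqrt(5) /19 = 8.47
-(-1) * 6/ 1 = 6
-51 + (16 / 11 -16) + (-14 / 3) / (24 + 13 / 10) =-49889 / 759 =-65.73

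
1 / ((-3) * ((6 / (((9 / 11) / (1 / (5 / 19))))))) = -0.01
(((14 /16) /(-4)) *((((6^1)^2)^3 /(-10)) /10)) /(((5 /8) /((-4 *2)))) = -163296 /125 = -1306.37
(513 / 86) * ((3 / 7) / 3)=513 / 602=0.85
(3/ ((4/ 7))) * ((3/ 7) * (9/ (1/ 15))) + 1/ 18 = 10937/ 36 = 303.81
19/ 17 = 1.12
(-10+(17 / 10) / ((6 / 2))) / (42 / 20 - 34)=283 / 957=0.30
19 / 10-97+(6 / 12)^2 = -1897 / 20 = -94.85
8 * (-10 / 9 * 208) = -16640 / 9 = -1848.89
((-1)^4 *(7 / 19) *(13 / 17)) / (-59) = -91 / 19057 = -0.00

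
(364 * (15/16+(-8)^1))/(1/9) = -92547/4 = -23136.75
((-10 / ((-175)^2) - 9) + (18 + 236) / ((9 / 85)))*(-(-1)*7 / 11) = 131742607 / 86625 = 1520.84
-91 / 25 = -3.64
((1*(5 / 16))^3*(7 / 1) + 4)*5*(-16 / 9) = -28765 / 768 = -37.45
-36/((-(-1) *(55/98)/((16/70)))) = -4032/275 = -14.66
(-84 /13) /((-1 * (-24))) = -7 /26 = -0.27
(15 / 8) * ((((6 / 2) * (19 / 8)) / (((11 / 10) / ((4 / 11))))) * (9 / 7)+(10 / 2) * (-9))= -266625 / 3388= -78.70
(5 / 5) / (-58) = -1 / 58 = -0.02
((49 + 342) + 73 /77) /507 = 10060 /13013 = 0.77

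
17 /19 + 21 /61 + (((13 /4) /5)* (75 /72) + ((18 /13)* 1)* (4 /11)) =38497321 /15910752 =2.42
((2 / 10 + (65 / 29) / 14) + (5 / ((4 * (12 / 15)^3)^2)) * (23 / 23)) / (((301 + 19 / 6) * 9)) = 34416761 / 60698624000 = 0.00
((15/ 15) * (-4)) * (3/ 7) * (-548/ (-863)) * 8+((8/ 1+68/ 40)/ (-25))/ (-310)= -4076534023/ 468177500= -8.71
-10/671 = -0.01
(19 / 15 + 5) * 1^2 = 94 / 15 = 6.27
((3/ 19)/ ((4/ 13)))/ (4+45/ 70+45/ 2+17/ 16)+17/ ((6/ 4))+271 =434539/ 1539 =282.35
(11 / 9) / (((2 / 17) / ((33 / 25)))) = 2057 / 150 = 13.71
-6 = -6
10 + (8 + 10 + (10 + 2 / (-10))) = 189 / 5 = 37.80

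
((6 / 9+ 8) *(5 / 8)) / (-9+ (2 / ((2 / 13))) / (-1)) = -65 / 264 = -0.25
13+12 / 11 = 155 / 11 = 14.09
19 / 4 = 4.75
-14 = -14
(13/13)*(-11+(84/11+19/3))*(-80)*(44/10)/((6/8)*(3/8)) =-100352/27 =-3716.74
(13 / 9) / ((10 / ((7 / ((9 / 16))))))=728 / 405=1.80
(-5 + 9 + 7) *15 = 165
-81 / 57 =-27 / 19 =-1.42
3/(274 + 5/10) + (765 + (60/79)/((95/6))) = 210148673/274683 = 765.06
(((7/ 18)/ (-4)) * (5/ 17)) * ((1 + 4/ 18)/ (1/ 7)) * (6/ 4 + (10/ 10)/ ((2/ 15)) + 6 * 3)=-6.61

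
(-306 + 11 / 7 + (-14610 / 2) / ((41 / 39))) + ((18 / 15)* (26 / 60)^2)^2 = -1170912052993 / 161437500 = -7253.04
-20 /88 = -5 /22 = -0.23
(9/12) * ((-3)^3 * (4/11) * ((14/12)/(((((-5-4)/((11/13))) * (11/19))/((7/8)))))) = 2793/2288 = 1.22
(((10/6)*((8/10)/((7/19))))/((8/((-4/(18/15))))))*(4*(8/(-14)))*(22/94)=16720/20727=0.81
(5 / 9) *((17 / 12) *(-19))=-1615 / 108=-14.95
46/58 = 23/29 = 0.79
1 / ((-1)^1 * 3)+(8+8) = 47 / 3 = 15.67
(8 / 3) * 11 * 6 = 176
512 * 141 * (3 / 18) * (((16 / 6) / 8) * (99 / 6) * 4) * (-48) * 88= -1118109696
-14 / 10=-7 / 5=-1.40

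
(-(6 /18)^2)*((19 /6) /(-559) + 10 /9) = -11123 /90558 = -0.12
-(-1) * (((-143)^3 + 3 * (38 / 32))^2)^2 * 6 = 438714090918754892820808100.00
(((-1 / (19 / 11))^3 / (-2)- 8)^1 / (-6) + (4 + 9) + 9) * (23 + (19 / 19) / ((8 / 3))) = 358888343 / 658464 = 545.04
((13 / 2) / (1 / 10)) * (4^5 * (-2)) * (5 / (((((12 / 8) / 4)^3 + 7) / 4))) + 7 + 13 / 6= -377489.81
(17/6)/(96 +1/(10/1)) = 85/2883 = 0.03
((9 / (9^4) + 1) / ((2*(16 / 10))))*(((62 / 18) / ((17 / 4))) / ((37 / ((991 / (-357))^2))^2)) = 54565630848488575 / 4960497868807953906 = 0.01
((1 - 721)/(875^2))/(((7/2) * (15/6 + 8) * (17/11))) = -2112/127553125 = -0.00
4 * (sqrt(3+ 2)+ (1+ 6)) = 4 * sqrt(5)+ 28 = 36.94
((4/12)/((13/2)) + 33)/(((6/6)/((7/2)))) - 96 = 1535/78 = 19.68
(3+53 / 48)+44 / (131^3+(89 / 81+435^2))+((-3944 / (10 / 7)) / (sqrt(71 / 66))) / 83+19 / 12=17965521359 / 3158762960- 13804 * sqrt(4686) / 29465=-26.38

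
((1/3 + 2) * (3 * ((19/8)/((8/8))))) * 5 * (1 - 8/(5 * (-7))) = 817/8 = 102.12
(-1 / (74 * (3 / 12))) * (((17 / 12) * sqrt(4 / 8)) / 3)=-17 * sqrt(2) / 1332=-0.02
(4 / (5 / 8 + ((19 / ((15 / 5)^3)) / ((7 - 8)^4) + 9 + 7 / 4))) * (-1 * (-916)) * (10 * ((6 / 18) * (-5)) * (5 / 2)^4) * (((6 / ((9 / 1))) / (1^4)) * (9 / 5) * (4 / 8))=-309150000 / 2609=-118493.68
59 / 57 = 1.04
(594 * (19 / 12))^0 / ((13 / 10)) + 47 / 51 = 1121 / 663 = 1.69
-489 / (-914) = 489 / 914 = 0.54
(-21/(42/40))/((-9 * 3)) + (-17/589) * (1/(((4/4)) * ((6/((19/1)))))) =0.65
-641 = -641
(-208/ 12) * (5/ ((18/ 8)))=-1040/ 27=-38.52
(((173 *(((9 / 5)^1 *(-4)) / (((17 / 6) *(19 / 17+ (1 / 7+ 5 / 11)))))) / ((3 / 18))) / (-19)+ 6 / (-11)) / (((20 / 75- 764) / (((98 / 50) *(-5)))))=13863902661 / 13438031200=1.03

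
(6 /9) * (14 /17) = 28 /51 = 0.55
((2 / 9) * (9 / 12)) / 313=1 / 1878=0.00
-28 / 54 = -14 / 27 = -0.52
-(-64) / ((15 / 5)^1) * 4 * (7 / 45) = 1792 / 135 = 13.27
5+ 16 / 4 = 9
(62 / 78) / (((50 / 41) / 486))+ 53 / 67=6914942 / 21775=317.56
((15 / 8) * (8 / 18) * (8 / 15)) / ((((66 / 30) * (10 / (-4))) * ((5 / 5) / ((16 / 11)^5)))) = -8388608 / 15944049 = -0.53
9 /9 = 1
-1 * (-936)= 936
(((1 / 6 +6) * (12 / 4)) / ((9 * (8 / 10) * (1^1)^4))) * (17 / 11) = 3145 / 792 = 3.97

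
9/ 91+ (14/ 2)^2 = 4468/ 91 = 49.10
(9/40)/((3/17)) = 51/40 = 1.28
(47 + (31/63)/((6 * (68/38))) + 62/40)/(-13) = -780692/208845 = -3.74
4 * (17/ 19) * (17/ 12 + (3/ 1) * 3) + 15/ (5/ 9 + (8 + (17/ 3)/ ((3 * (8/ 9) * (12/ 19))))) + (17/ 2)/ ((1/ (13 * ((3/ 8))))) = 250398343/ 3130896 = 79.98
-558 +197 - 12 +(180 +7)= -186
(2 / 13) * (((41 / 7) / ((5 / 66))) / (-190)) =-2706 / 43225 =-0.06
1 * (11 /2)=11 /2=5.50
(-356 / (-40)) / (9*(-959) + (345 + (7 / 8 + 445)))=-0.00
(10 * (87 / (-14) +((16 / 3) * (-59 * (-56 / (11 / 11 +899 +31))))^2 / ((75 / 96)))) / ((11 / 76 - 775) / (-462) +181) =24.76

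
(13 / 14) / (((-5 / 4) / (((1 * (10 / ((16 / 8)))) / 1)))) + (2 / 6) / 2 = -3.55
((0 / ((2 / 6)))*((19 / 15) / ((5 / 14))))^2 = 0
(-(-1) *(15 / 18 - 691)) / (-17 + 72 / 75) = 103525 / 2406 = 43.03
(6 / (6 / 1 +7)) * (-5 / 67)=-30 / 871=-0.03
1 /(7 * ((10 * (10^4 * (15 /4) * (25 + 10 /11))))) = 11 /748125000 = 0.00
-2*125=-250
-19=-19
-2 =-2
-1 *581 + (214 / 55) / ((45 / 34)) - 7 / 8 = -11462917 / 19800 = -578.94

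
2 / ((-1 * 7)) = -0.29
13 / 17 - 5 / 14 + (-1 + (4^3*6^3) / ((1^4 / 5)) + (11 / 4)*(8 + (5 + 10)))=32930945 / 476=69182.66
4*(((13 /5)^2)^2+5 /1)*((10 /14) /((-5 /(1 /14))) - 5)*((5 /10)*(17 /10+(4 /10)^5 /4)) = -82775413233 /95703125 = -864.92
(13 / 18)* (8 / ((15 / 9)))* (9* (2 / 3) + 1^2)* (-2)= -728 / 15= -48.53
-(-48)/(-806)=-24/403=-0.06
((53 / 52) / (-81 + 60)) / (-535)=53 / 584220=0.00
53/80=0.66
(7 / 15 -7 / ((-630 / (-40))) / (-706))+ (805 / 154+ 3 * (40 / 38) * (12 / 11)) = 60685939 / 6639930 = 9.14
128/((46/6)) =384/23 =16.70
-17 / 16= -1.06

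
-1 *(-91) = 91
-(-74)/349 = 74/349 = 0.21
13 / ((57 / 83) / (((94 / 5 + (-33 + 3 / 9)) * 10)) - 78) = -448864 / 2693355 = -0.17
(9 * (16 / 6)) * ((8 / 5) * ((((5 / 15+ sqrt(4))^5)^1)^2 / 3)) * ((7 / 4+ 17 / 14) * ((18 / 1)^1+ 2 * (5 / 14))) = 1002890900368 / 295245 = 3396809.09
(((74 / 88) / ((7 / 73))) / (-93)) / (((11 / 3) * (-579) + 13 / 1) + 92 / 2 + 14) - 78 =-4580172899 / 58720200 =-78.00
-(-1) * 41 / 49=41 / 49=0.84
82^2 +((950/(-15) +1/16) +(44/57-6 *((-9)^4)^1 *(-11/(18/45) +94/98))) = 46987969657/44688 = 1051467.28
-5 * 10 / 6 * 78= -650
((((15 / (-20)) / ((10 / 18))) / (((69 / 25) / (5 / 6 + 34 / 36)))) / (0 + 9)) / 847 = -20 / 175329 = -0.00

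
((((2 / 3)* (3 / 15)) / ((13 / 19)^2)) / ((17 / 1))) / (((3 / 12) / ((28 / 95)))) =4256 / 215475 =0.02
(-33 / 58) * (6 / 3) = -33 / 29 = -1.14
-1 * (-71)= 71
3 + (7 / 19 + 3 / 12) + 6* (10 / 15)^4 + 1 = 11909 / 2052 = 5.80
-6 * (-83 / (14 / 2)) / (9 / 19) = 3154 / 21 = 150.19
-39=-39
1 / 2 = 0.50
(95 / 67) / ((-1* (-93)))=95 / 6231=0.02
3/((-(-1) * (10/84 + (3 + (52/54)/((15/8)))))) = 17010/20597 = 0.83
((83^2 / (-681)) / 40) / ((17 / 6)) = -6889 / 77180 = -0.09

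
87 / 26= 3.35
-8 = -8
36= 36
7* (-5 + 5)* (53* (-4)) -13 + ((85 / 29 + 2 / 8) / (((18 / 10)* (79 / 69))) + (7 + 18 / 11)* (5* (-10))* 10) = -436444857 / 100804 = -4329.64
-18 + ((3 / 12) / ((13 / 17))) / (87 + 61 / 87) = -7140201 / 396760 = -18.00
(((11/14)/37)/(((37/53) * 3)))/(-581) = -583/33406338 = -0.00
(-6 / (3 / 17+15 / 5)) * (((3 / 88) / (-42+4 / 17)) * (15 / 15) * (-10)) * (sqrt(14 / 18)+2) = -289 / 9372- 289 * sqrt(7) / 56232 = -0.04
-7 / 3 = -2.33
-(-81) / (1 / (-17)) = -1377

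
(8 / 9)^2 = 64 / 81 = 0.79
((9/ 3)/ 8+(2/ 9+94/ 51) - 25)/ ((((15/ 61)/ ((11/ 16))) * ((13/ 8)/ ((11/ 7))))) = -203811553/ 3341520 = -60.99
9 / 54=1 / 6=0.17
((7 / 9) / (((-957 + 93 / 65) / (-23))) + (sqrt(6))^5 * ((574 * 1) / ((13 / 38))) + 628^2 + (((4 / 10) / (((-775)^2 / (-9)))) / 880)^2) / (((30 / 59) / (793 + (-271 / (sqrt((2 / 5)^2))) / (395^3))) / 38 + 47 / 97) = 1669167023725446050736 * sqrt(6) / 13390179725019799 + 25570624277178299195730687761119137672949297 / 31416895712579342990889355734375000000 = 1119256.88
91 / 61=1.49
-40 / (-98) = 20 / 49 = 0.41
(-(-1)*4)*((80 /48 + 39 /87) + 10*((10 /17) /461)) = 5802832 /681819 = 8.51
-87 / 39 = -29 / 13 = -2.23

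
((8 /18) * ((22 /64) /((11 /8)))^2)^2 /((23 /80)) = 5 /1863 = 0.00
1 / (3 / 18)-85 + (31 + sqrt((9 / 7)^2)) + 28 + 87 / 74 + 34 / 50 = -218319 / 12950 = -16.86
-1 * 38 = -38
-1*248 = -248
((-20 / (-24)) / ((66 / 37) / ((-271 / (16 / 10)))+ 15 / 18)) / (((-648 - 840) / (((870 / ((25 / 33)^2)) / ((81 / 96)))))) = -140738972 / 115090755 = -1.22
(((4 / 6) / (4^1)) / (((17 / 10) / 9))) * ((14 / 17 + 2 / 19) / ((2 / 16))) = 36000 / 5491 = 6.56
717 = 717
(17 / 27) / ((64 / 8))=17 / 216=0.08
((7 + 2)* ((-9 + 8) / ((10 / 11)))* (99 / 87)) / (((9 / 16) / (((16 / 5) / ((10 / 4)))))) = -92928 / 3625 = -25.64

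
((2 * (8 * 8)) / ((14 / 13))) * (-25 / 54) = -10400 / 189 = -55.03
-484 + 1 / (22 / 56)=-5296 / 11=-481.45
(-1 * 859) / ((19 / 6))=-5154 / 19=-271.26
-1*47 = -47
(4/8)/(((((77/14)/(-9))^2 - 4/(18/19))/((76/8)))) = -1539/1247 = -1.23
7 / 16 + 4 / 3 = 85 / 48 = 1.77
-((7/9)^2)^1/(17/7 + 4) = -343/3645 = -0.09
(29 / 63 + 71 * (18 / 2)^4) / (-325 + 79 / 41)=-601621331 / 417249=-1441.88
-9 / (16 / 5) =-45 / 16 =-2.81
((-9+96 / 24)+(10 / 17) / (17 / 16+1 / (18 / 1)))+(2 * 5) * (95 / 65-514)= -182525495 / 35581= -5129.86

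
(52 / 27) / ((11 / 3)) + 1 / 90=59 / 110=0.54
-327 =-327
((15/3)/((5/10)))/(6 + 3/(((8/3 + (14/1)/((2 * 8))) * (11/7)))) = 4675/3057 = 1.53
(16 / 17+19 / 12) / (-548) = -515 / 111792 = -0.00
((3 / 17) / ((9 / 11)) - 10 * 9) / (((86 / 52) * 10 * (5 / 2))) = -119054 / 54825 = -2.17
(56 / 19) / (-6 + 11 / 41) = -2296 / 4465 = -0.51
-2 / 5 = -0.40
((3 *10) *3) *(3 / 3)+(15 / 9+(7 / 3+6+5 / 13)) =1305 / 13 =100.38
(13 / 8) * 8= 13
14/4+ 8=23/2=11.50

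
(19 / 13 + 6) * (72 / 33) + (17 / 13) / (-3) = 6797 / 429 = 15.84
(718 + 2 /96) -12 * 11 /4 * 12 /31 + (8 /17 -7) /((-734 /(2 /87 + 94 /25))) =279234291077 /395919600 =705.28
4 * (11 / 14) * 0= 0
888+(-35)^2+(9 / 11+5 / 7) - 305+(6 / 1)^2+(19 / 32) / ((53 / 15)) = 241033721 / 130592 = 1845.70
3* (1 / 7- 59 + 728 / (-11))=-28884 / 77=-375.12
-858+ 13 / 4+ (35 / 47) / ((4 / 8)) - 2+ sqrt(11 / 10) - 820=-314949 / 188+ sqrt(110) / 10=-1674.21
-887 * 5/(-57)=4435/57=77.81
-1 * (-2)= 2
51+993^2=986100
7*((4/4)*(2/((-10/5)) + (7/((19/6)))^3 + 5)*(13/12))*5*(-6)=-23096710/6859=-3367.36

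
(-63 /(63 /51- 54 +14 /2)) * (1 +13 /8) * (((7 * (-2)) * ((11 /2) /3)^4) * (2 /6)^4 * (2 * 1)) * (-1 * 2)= 28.22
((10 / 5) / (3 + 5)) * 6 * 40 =60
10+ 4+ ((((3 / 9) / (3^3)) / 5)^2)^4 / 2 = 20267408315567010937501 / 1447672022540500781250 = 14.00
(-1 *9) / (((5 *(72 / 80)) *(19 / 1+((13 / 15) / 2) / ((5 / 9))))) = -100 / 989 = -0.10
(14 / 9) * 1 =14 / 9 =1.56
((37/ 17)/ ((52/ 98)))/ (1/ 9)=16317/ 442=36.92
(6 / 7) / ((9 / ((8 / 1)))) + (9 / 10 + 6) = 1609 / 210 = 7.66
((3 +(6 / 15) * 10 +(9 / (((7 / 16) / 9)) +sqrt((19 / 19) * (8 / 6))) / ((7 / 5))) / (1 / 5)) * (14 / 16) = 25 * sqrt(3) / 12 +34115 / 56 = 612.80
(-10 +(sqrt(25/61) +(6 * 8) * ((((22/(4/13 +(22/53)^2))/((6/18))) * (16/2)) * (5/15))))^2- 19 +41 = 385400420 * sqrt(61)/133651 +90605431641325131/292829341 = 309436296.25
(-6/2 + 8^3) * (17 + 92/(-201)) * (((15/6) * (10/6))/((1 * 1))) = 42310625/1206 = 35083.44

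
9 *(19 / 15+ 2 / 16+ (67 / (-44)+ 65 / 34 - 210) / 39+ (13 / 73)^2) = -18427601091 / 518191960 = -35.56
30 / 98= 15 / 49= 0.31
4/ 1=4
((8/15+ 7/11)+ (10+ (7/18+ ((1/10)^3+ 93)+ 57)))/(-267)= -15994399/26433000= -0.61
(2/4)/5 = 0.10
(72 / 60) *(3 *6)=108 / 5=21.60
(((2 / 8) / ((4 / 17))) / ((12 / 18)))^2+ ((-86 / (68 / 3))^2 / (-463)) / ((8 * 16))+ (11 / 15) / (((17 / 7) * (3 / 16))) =25589744353 / 6165826560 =4.15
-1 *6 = -6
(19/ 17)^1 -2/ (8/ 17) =-213/ 68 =-3.13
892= 892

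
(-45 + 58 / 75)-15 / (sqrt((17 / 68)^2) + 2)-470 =-39067 / 75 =-520.89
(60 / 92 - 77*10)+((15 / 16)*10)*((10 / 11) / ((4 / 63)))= -2570945 / 4048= -635.11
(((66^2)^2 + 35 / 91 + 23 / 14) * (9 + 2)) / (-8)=-37987425531 / 1456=-26090264.79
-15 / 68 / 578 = -15 / 39304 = -0.00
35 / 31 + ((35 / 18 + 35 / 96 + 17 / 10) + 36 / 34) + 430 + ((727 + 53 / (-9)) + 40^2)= 2092465891 / 758880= 2757.31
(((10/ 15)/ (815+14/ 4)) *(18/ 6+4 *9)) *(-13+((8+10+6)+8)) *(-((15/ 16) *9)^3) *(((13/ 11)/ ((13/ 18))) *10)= -27347068125/ 4609792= -5932.39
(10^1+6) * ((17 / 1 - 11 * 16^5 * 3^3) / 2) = -2491416440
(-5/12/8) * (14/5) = -7/48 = -0.15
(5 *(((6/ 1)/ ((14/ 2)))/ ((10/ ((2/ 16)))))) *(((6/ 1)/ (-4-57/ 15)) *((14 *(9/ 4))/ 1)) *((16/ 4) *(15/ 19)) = -2025/ 494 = -4.10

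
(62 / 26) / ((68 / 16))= 0.56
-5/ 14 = -0.36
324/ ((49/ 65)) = 21060/ 49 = 429.80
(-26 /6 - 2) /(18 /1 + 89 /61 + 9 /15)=-305 /966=-0.32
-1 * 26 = -26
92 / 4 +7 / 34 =789 / 34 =23.21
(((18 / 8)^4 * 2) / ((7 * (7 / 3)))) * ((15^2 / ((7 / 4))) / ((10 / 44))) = 9743085 / 5488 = 1775.34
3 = 3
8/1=8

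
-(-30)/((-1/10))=-300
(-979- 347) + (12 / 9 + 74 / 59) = -1323.41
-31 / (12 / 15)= -38.75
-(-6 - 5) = 11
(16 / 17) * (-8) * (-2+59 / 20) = -608 / 85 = -7.15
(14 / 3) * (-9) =-42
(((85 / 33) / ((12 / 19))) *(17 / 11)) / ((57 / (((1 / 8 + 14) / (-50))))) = -32657 / 1045440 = -0.03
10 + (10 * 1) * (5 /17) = 220 /17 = 12.94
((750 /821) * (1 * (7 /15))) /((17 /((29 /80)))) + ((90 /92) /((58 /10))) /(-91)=49046155 /6777184232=0.01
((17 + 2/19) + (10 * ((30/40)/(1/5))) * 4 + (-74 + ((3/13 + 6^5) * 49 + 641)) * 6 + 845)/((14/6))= 1697353830/1729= 981696.84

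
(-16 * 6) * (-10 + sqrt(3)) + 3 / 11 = 10563 / 11-96 * sqrt(3) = 794.00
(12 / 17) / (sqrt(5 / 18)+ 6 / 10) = 3240 / 629 - 900 * sqrt(10) / 629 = 0.63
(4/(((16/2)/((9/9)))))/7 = 1/14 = 0.07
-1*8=-8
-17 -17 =-34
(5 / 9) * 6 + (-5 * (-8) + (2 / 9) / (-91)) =35488 / 819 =43.33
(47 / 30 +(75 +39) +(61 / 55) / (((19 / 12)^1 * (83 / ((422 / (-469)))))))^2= 795508912944399748249 / 59571282745844100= 13353.90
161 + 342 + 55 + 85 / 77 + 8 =43667 / 77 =567.10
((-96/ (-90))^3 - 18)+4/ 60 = -56429/ 3375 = -16.72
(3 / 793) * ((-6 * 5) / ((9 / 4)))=-40 / 793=-0.05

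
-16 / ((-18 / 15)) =40 / 3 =13.33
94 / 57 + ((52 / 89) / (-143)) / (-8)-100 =-10976491 / 111606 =-98.35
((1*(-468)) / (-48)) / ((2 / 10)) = 195 / 4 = 48.75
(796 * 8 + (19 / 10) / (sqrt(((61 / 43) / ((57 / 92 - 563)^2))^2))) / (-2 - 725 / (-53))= 117656038015581 / 3195921760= 36814.43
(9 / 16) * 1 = 9 / 16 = 0.56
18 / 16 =9 / 8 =1.12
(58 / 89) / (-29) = -2 / 89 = -0.02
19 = 19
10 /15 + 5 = 17 /3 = 5.67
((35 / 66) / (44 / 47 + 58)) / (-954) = -329 / 34882056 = -0.00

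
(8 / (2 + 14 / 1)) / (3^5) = 1 / 486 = 0.00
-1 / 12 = -0.08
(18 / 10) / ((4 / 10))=9 / 2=4.50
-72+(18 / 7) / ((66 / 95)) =-68.30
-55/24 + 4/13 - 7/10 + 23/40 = -329/156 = -2.11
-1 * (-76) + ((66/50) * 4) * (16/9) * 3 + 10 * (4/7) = 19228/175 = 109.87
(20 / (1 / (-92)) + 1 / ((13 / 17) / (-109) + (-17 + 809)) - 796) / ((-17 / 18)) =69632895870 / 24948571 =2791.06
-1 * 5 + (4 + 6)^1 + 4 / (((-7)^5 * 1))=84031 / 16807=5.00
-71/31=-2.29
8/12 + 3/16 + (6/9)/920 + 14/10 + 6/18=14287/5520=2.59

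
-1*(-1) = 1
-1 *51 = -51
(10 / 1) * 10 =100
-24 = -24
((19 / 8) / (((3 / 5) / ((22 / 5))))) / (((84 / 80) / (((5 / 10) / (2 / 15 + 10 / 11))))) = 57475 / 7224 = 7.96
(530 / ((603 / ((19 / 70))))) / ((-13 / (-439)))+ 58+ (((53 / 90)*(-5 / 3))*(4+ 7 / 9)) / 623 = 17418356833 / 263719638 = 66.05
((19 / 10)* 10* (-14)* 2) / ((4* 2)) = -66.50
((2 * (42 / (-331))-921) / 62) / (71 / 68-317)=2073558 / 44091517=0.05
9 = 9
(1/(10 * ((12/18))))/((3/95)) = 19/4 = 4.75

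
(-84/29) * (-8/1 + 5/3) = 532/29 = 18.34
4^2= 16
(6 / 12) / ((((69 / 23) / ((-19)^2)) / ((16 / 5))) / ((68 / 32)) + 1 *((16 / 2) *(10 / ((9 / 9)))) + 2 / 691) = 4240667 / 678541633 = 0.01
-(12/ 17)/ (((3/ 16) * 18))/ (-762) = 16/ 58293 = 0.00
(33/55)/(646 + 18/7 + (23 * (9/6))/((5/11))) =42/50713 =0.00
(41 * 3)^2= 15129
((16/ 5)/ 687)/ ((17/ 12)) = 64/ 19465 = 0.00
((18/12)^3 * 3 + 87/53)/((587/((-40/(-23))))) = 24945/715553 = 0.03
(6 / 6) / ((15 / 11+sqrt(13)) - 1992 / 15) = -397595 / 52219116 - 3025*sqrt(13) / 52219116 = -0.01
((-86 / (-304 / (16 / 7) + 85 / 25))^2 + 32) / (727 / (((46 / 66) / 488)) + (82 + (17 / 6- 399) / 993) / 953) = 24707234166373 / 387685145208458088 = 0.00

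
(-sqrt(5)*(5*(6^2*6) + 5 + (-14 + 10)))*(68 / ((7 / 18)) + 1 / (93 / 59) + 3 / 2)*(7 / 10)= -249108883*sqrt(5) / 1860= -299475.48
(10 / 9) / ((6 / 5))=25 / 27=0.93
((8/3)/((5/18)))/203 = 0.05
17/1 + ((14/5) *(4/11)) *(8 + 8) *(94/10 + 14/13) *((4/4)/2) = 365863/3575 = 102.34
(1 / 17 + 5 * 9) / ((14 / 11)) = 4213 / 119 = 35.40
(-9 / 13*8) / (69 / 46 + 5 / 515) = -14832 / 4043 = -3.67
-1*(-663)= 663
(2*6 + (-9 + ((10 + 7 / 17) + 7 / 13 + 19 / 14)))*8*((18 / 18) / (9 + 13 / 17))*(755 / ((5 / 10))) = 143030220 / 7553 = 18936.88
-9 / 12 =-3 / 4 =-0.75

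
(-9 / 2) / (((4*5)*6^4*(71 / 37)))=-37 / 408960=-0.00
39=39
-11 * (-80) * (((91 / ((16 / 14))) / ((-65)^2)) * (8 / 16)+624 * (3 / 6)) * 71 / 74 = 1267132669 / 4810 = 263437.15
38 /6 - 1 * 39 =-98 /3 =-32.67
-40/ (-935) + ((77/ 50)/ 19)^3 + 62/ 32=1.98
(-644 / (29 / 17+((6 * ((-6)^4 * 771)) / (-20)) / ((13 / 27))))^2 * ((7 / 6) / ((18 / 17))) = 15065489975900 / 12778739960192250147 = 0.00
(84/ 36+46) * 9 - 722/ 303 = 131083/ 303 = 432.62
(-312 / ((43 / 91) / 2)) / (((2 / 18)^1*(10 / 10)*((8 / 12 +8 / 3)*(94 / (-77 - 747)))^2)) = -195184551744 / 2374675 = -82194.22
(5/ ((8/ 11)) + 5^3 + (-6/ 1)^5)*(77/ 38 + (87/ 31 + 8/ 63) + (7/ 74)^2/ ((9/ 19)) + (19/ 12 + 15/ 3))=-7981721787631/ 90310192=-88381.19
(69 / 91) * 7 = 69 / 13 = 5.31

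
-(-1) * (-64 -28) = -92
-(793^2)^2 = -395451064801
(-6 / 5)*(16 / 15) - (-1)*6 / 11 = -202 / 275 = -0.73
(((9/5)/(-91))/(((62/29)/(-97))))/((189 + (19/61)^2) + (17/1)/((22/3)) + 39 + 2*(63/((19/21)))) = 678922497/279663036835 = 0.00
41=41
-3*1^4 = -3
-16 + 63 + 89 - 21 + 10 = 125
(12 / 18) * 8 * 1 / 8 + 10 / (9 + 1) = 5 / 3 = 1.67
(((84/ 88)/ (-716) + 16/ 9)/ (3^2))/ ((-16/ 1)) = -251843/ 20414592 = -0.01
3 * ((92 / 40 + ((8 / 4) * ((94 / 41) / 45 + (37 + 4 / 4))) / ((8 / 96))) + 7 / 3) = 1128963 / 410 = 2753.57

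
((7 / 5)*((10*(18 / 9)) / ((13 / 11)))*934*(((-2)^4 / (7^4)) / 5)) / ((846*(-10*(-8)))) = 20548 / 47153925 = 0.00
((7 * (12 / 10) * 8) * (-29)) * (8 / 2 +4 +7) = -29232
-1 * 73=-73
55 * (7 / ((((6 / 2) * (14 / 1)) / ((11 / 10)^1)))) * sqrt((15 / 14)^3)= 605 * sqrt(210) / 784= 11.18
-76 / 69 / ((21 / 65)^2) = -321100 / 30429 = -10.55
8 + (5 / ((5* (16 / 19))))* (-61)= -1031 / 16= -64.44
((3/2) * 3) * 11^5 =1449459/2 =724729.50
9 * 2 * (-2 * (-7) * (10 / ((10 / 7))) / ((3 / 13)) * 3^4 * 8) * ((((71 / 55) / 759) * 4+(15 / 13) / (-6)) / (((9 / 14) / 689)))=-13703706578016 / 13915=-984815420.63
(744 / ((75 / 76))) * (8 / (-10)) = -75392 / 125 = -603.14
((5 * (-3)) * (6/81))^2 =100/81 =1.23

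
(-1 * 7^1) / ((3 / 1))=-7 / 3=-2.33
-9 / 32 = -0.28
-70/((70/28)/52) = -1456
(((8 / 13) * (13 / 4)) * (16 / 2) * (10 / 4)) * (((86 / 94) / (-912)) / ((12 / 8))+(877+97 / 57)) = 282484825 / 8037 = 35148.04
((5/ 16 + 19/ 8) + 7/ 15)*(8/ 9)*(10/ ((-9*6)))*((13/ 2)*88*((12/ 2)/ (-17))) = 433004/ 4131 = 104.82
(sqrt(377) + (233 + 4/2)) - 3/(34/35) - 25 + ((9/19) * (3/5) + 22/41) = 227.15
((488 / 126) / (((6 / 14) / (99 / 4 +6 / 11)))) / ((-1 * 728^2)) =-0.00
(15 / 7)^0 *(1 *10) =10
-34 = -34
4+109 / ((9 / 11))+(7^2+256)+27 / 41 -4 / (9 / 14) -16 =17247 / 41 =420.66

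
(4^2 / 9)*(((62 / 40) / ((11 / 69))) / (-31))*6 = -184 / 55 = -3.35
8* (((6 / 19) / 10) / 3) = 8 / 95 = 0.08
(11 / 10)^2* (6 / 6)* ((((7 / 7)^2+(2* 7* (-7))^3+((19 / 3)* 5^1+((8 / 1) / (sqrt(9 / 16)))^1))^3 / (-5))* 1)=201739091117270280.36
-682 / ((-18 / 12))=1364 / 3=454.67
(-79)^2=6241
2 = 2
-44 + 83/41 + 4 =-1557/41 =-37.98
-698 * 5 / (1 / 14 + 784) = -48860 / 10977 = -4.45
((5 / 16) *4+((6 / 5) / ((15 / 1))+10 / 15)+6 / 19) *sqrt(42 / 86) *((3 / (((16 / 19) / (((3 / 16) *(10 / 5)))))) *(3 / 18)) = 13181 *sqrt(903) / 1100800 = 0.36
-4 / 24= -1 / 6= -0.17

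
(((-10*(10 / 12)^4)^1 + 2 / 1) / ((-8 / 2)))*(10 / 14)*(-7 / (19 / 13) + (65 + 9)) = 34.88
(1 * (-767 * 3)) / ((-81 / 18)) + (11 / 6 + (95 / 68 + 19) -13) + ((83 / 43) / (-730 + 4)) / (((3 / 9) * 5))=2762654459 / 5307060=520.56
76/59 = 1.29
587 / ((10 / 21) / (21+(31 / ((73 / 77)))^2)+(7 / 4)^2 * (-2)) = -286463602824 / 2988866171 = -95.84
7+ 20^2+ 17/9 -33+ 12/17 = 57619/153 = 376.59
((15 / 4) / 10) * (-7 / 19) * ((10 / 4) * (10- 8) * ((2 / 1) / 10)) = -21 / 152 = -0.14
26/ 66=13/ 33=0.39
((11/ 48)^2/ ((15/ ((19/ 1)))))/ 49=2299/ 1693440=0.00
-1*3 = -3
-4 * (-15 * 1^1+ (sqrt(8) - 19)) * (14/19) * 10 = 19040/19 - 1120 * sqrt(2)/19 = 918.74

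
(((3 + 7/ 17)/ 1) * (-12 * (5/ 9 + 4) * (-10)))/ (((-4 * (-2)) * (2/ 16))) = 1865.10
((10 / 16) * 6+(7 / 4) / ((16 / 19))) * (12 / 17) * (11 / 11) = 1119 / 272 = 4.11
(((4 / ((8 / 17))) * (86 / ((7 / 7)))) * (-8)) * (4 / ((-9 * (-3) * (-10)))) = 11696 / 135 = 86.64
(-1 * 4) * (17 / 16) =-17 / 4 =-4.25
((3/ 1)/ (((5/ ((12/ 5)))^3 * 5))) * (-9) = -46656/ 78125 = -0.60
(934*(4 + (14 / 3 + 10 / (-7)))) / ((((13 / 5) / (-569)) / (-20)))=8077979200 / 273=29589667.40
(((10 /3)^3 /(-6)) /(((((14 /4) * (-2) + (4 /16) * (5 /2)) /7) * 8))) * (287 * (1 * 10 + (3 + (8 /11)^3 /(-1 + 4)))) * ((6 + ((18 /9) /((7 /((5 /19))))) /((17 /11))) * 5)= 27072770270000 /280416411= 96544.89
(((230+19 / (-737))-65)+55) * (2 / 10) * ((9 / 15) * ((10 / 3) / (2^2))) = 162121 / 7370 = 22.00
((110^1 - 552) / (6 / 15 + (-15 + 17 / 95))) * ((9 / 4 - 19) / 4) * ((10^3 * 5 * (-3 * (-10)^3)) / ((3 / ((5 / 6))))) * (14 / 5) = -615415937500 / 411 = -1497362378.35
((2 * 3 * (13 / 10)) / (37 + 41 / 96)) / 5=3744 / 89825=0.04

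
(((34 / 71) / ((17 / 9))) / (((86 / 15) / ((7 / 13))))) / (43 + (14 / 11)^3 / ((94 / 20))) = 19705455 / 35950177133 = 0.00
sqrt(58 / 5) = sqrt(290) / 5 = 3.41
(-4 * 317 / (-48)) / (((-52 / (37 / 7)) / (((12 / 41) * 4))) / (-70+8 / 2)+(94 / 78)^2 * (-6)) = -130825266 / 42524485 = -3.08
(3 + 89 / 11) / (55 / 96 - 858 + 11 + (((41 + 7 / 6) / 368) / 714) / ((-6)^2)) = -301045248 / 22974929087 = -0.01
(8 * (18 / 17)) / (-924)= -12 / 1309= -0.01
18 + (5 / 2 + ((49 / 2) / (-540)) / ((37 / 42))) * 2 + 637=2197457 / 3330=659.90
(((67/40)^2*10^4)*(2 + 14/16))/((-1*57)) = -2581175/1824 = -1415.12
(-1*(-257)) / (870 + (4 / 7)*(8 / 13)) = 23387 / 79202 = 0.30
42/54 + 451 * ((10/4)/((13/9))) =182837/234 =781.35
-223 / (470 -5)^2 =-223 / 216225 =-0.00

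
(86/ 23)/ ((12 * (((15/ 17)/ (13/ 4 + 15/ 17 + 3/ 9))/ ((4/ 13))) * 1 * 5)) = 39173/ 403650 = 0.10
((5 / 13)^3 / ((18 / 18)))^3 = 1953125 / 10604499373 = 0.00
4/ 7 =0.57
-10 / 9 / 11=-10 / 99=-0.10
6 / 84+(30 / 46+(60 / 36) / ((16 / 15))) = 5889 / 2576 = 2.29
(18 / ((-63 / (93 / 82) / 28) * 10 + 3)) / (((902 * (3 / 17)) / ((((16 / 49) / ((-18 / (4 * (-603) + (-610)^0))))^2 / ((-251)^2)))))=-98029099744 / 480751243661997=-0.00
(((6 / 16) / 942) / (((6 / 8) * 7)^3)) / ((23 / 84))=16 / 1592451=0.00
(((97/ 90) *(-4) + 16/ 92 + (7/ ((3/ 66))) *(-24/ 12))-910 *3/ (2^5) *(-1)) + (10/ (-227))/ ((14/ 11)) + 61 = -4364395373/ 26313840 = -165.86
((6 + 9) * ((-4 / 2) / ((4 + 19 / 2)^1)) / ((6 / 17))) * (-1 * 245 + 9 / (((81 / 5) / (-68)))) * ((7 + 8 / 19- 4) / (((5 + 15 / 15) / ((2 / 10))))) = 2812225 / 13851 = 203.03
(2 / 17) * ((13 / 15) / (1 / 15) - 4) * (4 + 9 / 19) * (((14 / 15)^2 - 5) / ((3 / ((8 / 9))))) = -14864 / 2565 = -5.79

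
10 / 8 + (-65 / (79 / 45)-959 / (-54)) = -153713 / 8532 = -18.02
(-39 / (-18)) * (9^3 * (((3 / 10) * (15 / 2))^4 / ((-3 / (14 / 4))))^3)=-11334179728519011 / 268435456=-42223109.78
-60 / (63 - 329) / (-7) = -0.03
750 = 750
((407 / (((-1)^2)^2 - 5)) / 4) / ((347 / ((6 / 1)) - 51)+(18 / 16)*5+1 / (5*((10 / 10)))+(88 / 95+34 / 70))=-811965 / 449126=-1.81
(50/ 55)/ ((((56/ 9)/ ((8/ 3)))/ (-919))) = -27570/ 77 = -358.05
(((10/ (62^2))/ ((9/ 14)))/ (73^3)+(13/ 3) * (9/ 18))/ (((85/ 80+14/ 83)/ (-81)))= -29043296680296/ 203745708665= -142.55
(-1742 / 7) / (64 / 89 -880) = 1157 / 4088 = 0.28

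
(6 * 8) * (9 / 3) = 144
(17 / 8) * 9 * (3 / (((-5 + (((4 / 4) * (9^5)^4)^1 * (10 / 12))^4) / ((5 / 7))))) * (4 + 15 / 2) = 10557 / 236006404891781617854343511606375996910446528911094541922360752531852664330763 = 0.00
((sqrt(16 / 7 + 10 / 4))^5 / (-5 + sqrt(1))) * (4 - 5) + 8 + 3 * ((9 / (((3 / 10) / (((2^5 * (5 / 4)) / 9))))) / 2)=220.53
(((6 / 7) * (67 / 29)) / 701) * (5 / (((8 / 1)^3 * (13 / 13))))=1005 / 36429568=0.00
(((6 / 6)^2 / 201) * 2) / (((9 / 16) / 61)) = 1952 / 1809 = 1.08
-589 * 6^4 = -763344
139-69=70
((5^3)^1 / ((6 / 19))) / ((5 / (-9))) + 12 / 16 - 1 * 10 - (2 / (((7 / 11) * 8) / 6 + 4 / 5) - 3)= -97915 / 136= -719.96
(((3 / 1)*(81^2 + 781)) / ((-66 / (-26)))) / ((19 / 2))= 190892 / 209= 913.36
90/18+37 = 42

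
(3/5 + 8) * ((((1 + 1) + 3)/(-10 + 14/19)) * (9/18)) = -817/352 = -2.32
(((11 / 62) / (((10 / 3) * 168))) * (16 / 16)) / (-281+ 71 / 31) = -11 / 9676800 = -0.00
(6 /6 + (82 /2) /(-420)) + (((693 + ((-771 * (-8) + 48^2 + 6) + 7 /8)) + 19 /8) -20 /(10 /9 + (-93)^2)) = 75000933841 /8174355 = 9175.15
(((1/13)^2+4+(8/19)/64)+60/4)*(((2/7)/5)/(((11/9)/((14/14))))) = 4395537/4944940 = 0.89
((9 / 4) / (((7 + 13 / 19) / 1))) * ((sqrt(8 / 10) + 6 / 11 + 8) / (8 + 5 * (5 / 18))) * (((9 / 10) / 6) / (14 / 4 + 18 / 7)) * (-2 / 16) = -1518993 / 1845615200-32319 * sqrt(5) / 838916000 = -0.00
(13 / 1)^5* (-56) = -20792408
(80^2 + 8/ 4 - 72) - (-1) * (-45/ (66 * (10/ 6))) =139251/ 22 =6329.59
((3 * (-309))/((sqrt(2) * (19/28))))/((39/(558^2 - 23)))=-1346861166 * sqrt(2)/247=-7711535.74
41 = 41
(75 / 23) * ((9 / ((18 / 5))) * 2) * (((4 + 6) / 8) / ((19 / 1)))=1875 / 1748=1.07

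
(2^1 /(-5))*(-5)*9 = 18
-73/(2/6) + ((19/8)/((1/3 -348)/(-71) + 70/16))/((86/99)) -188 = -552595945/1358714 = -406.71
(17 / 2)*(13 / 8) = 221 / 16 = 13.81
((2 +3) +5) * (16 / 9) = 160 / 9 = 17.78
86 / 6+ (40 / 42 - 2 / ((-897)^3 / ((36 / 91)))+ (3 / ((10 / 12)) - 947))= -4837819200212 / 5212525305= -928.11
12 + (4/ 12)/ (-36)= 1295/ 108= 11.99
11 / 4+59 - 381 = -1277 / 4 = -319.25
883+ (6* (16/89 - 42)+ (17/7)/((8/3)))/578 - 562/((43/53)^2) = 153282582771/5326510448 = 28.78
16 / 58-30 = -862 / 29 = -29.72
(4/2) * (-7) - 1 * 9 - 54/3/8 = -101/4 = -25.25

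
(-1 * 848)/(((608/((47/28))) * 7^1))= -2491/7448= -0.33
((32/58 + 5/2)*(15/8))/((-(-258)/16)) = 885/2494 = 0.35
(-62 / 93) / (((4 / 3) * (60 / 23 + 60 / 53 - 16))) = 1219 / 29888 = 0.04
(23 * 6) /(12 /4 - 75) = -23 /12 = -1.92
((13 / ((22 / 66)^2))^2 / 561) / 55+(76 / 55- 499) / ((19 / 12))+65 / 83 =-313.06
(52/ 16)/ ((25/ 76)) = 247/ 25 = 9.88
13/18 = 0.72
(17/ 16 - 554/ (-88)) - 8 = -113/ 176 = -0.64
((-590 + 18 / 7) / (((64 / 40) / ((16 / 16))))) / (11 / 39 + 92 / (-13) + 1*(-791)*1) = 50115 / 108899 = 0.46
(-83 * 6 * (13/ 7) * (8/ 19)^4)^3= -18646525915369322840064/ 759167017239693223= -24561.82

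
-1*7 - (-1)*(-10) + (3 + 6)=-8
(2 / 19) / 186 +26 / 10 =22976 / 8835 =2.60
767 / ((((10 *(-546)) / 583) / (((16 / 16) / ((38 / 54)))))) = -309573 / 2660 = -116.38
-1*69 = -69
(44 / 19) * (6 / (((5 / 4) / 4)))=4224 / 95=44.46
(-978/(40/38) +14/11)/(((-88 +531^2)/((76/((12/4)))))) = -3878318/46509045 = -0.08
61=61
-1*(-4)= 4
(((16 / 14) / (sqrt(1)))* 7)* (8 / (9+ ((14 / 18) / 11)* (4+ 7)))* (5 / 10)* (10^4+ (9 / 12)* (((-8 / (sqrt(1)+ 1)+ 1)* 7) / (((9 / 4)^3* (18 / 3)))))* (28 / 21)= 3534464 / 81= 43635.36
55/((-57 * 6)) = -55/342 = -0.16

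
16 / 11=1.45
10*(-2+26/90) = -154/9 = -17.11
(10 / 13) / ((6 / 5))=25 / 39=0.64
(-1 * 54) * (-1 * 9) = 486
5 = 5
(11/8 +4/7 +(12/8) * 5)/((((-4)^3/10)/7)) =-2645/256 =-10.33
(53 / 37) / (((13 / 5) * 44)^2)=1325 / 12105808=0.00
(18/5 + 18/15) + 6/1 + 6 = 84/5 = 16.80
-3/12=-1/4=-0.25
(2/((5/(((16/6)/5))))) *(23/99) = 368/7425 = 0.05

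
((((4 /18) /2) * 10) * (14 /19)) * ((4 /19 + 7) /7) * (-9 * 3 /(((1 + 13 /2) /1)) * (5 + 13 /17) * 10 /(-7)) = 153440 /6137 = 25.00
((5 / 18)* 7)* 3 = 35 / 6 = 5.83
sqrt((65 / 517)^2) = 65 / 517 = 0.13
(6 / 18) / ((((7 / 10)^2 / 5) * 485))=100 / 14259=0.01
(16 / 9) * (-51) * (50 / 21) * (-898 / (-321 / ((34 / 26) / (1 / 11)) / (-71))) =162149345600 / 262899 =616774.30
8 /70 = 4 /35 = 0.11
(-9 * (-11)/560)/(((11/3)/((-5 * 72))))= -243/14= -17.36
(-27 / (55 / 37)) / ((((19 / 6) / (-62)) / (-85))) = -6317676 / 209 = -30228.11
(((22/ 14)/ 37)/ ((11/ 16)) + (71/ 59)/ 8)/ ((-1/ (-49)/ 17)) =176.76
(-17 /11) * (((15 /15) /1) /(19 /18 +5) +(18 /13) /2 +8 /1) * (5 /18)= -96985 /25506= -3.80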